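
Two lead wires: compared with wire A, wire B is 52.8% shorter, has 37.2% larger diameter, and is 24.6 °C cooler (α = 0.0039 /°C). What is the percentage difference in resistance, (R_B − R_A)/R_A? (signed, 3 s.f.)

-77.3%

R ∝ ρL/d² with ρ ∝ (1+αΔT), so R_B/R_A = (1 − 52.8/100) × (1 + 37.2/100)⁻² × (1 − 0.0039×24.6)
= 0.472 × 0.5312 × 0.9041 = 0.2267
(R_B − R_A)/R_A = 0.2267 − 1 = -77.3%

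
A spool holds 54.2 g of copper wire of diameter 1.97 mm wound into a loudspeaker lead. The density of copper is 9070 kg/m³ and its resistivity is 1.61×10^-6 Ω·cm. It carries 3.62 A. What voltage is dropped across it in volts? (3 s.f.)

0.0375 V

ρ = 1.61×10^-6 Ω·cm = 1.61×10^-8 Ω·m
A = π(d/2)² = π(9.8500e-04 m)² = 3.0481e-06 m²
L = m/(density·A) = 0.0542/(9070×3.0481e-06) = 1.961 m
R = ρL/A = (1.61×10^-8)(1.961)/(3.0481e-06) = 0.01036 Ω
V = IR = 3.62 × 0.01036 = 0.0375 V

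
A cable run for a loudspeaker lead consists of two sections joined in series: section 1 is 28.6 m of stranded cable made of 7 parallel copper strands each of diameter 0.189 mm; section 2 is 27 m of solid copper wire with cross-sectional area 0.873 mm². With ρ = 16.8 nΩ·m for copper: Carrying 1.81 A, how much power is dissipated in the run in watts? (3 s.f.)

ρ = 16.8 nΩ·m = 1.68×10^-8 Ω·m
Section 1: A_strand = π(9.4500e-05)² = 2.806e-08 m²; R₁ = ρL/(N·A_s) = (1.68×10^-8)(28.6)/(7×2.806e-08) = 2.447 Ω
Section 2: A = 0.873 mm² = 8.730e-07 m²
R₂ = (1.68×10^-8)(27)/(8.730e-07) = 0.5196 Ω
R = R₁ + R₂ = 2.966 Ω
P = I²R = (1.81)² × 2.966 = 9.72 W

9.72 W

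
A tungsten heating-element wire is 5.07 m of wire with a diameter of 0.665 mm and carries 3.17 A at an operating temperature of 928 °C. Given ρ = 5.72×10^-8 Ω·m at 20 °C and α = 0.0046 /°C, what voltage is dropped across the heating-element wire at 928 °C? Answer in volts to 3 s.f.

A = π(d/2)² = π(3.3250e-04 m)² = 3.473e-07 m²
R₍20₎ = ρL/A = (5.72×10^-8)(5.07)/(3.473e-07) = 0.835 Ω
R₍928₎ = R₍20₎(1 + αΔT) = 0.835 × (1 + 0.0046×908) = 4.322 Ω
V = IR = 3.17 × 4.322 = 13.7 V

13.7 V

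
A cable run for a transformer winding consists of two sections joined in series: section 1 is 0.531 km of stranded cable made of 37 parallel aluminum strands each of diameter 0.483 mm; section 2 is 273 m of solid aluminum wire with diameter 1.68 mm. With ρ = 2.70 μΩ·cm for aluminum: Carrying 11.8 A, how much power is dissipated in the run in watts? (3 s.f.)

ρ = 2.70 μΩ·cm = 2.70×10^-8 Ω·m
Section 1: A_strand = π(2.4150e-04)² = 1.832e-07 m²; R₁ = ρL/(N·A_s) = (2.70×10^-8)(531)/(37×1.832e-07) = 2.115 Ω
Section 2: A = π(d/2)² = π(8.4000e-04 m)² = 2.217e-06 m²
R₂ = (2.70×10^-8)(273)/(2.217e-06) = 3.325 Ω
R = R₁ + R₂ = 5.44 Ω
P = I²R = (11.8)² × 5.44 = 757 W

757 W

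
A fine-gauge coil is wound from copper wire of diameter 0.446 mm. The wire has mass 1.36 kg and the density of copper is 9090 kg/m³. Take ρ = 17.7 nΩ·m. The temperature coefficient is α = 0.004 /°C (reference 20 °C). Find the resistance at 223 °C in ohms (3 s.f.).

197 Ω

ρ = 17.7 nΩ·m = 1.77×10^-8 Ω·m
A = π(d/2)² = π(2.2300e-04 m)² = 1.5623e-07 m²
L = m/(density·A) = 1.36/(9090×1.5623e-07) = 957.7 m
R = ρL/A = (1.77×10^-8)(957.7)/(1.5623e-07) = 108.5 Ω
R(223 °C) = 108.5 × (1 + 0.004×203) = 197 Ω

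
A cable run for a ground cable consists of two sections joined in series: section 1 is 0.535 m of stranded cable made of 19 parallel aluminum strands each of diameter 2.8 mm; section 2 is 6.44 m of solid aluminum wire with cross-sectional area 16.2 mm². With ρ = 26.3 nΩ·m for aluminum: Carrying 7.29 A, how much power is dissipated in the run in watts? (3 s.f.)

ρ = 26.3 nΩ·m = 2.63×10^-8 Ω·m
Section 1: A_strand = π(1.4000e-03)² = 6.158e-06 m²; R₁ = ρL/(N·A_s) = (2.63×10^-8)(0.535)/(19×6.158e-06) = 1.203×10^-4 Ω
Section 2: A = 16.2 mm² = 1.620e-05 m²
R₂ = (2.63×10^-8)(6.44)/(1.620e-05) = 0.01046 Ω
R = R₁ + R₂ = 0.01058 Ω
P = I²R = (7.29)² × 0.01058 = 0.562 W

0.562 W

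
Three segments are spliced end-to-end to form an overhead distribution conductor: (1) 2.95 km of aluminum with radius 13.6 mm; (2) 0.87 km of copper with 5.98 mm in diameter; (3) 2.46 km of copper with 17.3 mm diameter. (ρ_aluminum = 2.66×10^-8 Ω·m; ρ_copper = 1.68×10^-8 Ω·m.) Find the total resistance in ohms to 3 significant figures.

0.831 Ω

Seg 1: A = πr² = π(1.3600e-02 m)² = 5.811e-04 m²
R_1 = (2.66×10^-8)(2950)/(5.811e-04) = 0.135 Ω
Seg 2: A = π(d/2)² = π(2.9900e-03 m)² = 2.809e-05 m²
R_2 = (1.68×10^-8)(870)/(2.809e-05) = 0.5204 Ω
Seg 3: A = π(d/2)² = π(8.6500e-03 m)² = 2.351e-04 m²
R_3 = (1.68×10^-8)(2460)/(2.351e-04) = 0.1758 Ω
R_total = R_1 + R_2 + R_3 = 0.831 Ω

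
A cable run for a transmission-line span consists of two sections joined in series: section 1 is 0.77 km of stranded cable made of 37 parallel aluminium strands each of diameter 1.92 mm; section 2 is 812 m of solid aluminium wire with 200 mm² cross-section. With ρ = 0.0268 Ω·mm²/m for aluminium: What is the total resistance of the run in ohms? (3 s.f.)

ρ = 0.0268 Ω·mm²/m = 2.68×10^-8 Ω·m
Section 1: A_strand = π(9.6000e-04)² = 2.895e-06 m²; R₁ = ρL/(N·A_s) = (2.68×10^-8)(770)/(37×2.895e-06) = 0.1926 Ω
Section 2: A = 200 mm² = 2.000e-04 m²
R₂ = (2.68×10^-8)(812)/(2.000e-04) = 0.1088 Ω
R = R₁ + R₂ = 0.301 Ω

0.301 Ω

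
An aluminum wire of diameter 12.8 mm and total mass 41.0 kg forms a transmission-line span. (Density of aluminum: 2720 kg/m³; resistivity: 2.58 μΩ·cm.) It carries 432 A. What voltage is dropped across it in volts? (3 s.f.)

10.1 V

ρ = 2.58 μΩ·cm = 2.58×10^-8 Ω·m
A = π(d/2)² = π(6.4000e-03 m)² = 1.2868e-04 m²
L = m/(density·A) = 41/(2720×1.2868e-04) = 117.1 m
R = ρL/A = (2.58×10^-8)(117.1)/(1.2868e-04) = 0.02349 Ω
V = IR = 432 × 0.02349 = 10.1 V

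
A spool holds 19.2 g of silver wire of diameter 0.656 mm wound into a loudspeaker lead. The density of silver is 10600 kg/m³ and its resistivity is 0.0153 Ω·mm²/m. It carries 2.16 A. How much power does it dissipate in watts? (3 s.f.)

1.13 W

ρ = 0.0153 Ω·mm²/m = 1.53×10^-8 Ω·m
A = π(d/2)² = π(3.2800e-04 m)² = 3.3799e-07 m²
L = m/(density·A) = 0.0192/(10600×3.3799e-07) = 5.359 m
R = ρL/A = (1.53×10^-8)(5.359)/(3.3799e-07) = 0.2426 Ω
P = I²R = (2.16)² × 0.2426 = 1.13 W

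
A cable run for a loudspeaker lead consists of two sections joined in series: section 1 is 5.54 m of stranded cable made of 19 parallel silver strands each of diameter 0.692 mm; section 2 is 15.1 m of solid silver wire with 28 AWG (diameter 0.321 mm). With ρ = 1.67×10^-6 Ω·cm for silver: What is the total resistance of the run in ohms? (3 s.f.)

3.13 Ω

ρ = 1.67×10^-6 Ω·cm = 1.67×10^-8 Ω·m
Section 1: A_strand = π(3.4600e-04)² = 3.761e-07 m²; R₁ = ρL/(N·A_s) = (1.67×10^-8)(5.54)/(19×3.761e-07) = 0.01295 Ω
Section 2: A = π(0.321/2 mm)² = π(1.6050e-04 m)² = 8.093e-08 m²
R₂ = (1.67×10^-8)(15.1)/(8.093e-08) = 3.116 Ω
R = R₁ + R₂ = 3.13 Ω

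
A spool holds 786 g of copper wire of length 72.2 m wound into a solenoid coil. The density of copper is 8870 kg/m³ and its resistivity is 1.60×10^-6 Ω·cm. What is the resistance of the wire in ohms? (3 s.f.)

0.941 Ω

ρ = 1.60×10^-6 Ω·cm = 1.60×10^-8 Ω·m
A = m/(density·L) = 0.786/(8870×72.2) = 1.2273e-06 m²
R = ρL/A = (1.60×10^-8)(72.2)/(1.2273e-06) = 0.941 Ω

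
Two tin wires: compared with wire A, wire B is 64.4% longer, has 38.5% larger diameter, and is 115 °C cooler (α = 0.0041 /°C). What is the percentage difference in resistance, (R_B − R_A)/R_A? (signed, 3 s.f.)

R ∝ ρL/d² with ρ ∝ (1+αΔT), so R_B/R_A = (1 + 64.4/100) × (1 + 38.5/100)⁻² × (1 − 0.0041×115)
= 1.644 × 0.5213 × 0.5285 = 0.453
(R_B − R_A)/R_A = 0.453 − 1 = -54.7%

-54.7%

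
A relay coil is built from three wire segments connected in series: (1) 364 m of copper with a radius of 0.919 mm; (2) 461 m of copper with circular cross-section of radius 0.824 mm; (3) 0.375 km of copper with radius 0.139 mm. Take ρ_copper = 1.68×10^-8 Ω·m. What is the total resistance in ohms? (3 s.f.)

110 Ω

Seg 1: A = πr² = π(9.1900e-04 m)² = 2.653e-06 m²
R_1 = (1.68×10^-8)(364)/(2.653e-06) = 2.305 Ω
Seg 2: A = πr² = π(8.2400e-04 m)² = 2.133e-06 m²
R_2 = (1.68×10^-8)(461)/(2.133e-06) = 3.631 Ω
Seg 3: A = πr² = π(1.3900e-04 m)² = 6.070e-08 m²
R_3 = (1.68×10^-8)(375)/(6.070e-08) = 103.8 Ω
R_total = R_1 + R_2 + R_3 = 110 Ω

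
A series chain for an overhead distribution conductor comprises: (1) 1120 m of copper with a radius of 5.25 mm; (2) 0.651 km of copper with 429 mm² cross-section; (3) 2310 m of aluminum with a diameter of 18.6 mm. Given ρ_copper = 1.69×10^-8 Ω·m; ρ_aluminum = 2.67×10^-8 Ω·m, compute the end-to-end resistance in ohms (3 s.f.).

0.471 Ω

Seg 1: A = πr² = π(5.2500e-03 m)² = 8.659e-05 m²
R_1 = (1.69×10^-8)(1120)/(8.659e-05) = 0.2186 Ω
Seg 2: A = 429 mm² = 4.290e-04 m²
R_2 = (1.69×10^-8)(651)/(4.290e-04) = 0.02565 Ω
Seg 3: A = π(d/2)² = π(9.3000e-03 m)² = 2.717e-04 m²
R_3 = (2.67×10^-8)(2310)/(2.717e-04) = 0.227 Ω
R_total = R_1 + R_2 + R_3 = 0.471 Ω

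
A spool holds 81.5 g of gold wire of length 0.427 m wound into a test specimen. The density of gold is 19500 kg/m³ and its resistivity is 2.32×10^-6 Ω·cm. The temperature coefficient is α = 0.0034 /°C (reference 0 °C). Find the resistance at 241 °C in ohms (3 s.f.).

ρ = 2.32×10^-6 Ω·cm = 2.32×10^-8 Ω·m
A = m/(density·L) = 0.0815/(19500×0.427) = 9.7880e-06 m²
R = ρL/A = (2.32×10^-8)(0.427)/(9.7880e-06) = 0.001012 Ω
R(241 °C) = 0.001012 × (1 + 0.0034×241) = 0.00184 Ω

0.00184 Ω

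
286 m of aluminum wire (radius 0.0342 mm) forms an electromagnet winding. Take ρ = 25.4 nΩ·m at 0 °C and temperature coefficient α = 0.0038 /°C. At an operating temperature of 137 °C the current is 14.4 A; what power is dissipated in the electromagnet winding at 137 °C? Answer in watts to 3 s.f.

ρ = 25.4 nΩ·m = 2.54×10^-8 Ω·m
A = πr² = π(3.4200e-05 m)² = 3.675e-09 m²
R₍0₎ = ρL/A = (2.54×10^-8)(286)/(3.675e-09) = 1977 Ω
R₍137₎ = R₍0₎(1 + αΔT) = 1977 × (1 + 0.0038×137) = 3006 Ω
P = I²R = (14.4)² × 3006 = 6.23×10^5 W

6.23×10^5 W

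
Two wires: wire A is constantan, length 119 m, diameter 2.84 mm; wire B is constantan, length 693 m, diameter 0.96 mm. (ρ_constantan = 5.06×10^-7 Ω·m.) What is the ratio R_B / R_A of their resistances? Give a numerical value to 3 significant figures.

R ∝ ρL/d², so R_B/R_A = (L_B/L_A) × (d_A/d_B)²
= (693/119) × (2.84/0.96)² = 51.0

51.0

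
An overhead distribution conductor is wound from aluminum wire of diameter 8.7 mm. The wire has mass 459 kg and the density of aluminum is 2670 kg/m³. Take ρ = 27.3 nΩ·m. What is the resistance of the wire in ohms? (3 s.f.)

ρ = 27.3 nΩ·m = 2.73×10^-8 Ω·m
A = π(d/2)² = π(4.3500e-03 m)² = 5.9447e-05 m²
L = m/(density·A) = 459/(2670×5.9447e-05) = 2892 m
R = ρL/A = (2.73×10^-8)(2892)/(5.9447e-05) = 1.33 Ω

1.33 Ω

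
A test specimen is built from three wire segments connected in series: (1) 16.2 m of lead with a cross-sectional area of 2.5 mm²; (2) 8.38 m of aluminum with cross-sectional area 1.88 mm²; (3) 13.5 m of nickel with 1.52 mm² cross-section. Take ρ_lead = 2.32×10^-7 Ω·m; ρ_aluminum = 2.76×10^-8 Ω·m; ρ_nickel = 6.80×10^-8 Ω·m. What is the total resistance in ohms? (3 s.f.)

Seg 1: A = 2.5 mm² = 2.500e-06 m²
R_1 = (2.32×10^-7)(16.2)/(2.500e-06) = 1.503 Ω
Seg 2: A = 1.88 mm² = 1.880e-06 m²
R_2 = (2.76×10^-8)(8.38)/(1.880e-06) = 0.123 Ω
Seg 3: A = 1.52 mm² = 1.520e-06 m²
R_3 = (6.80×10^-8)(13.5)/(1.520e-06) = 0.6039 Ω
R_total = R_1 + R_2 + R_3 = 2.23 Ω

2.23 Ω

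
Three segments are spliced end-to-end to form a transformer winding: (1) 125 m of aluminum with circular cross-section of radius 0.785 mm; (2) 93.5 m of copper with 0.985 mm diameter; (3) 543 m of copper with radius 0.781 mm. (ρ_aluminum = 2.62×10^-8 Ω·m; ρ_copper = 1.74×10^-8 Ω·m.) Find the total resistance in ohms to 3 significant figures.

Seg 1: A = πr² = π(7.8500e-04 m)² = 1.936e-06 m²
R_1 = (2.62×10^-8)(125)/(1.936e-06) = 1.692 Ω
Seg 2: A = π(d/2)² = π(4.9250e-04 m)² = 7.620e-07 m²
R_2 = (1.74×10^-8)(93.5)/(7.620e-07) = 2.135 Ω
Seg 3: A = πr² = π(7.8100e-04 m)² = 1.916e-06 m²
R_3 = (1.74×10^-8)(543)/(1.916e-06) = 4.931 Ω
R_total = R_1 + R_2 + R_3 = 8.76 Ω

8.76 Ω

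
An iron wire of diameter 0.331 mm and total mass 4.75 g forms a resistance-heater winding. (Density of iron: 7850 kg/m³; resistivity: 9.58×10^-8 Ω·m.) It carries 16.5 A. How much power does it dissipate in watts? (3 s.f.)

A = π(d/2)² = π(1.6550e-04 m)² = 8.6049e-08 m²
L = m/(density·A) = 0.00475/(7850×8.6049e-08) = 7.032 m
R = ρL/A = (9.58×10^-8)(7.032)/(8.6049e-08) = 7.829 Ω
P = I²R = (16.5)² × 7.829 = 2130 W

2130 W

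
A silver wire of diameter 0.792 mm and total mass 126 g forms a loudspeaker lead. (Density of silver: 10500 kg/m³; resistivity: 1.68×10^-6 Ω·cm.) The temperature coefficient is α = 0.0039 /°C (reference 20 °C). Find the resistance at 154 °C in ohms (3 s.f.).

ρ = 1.68×10^-6 Ω·cm = 1.68×10^-8 Ω·m
A = π(d/2)² = π(3.9600e-04 m)² = 4.9265e-07 m²
L = m/(density·A) = 0.126/(10500×4.9265e-07) = 24.36 m
R = ρL/A = (1.68×10^-8)(24.36)/(4.9265e-07) = 0.8306 Ω
R(154 °C) = 0.8306 × (1 + 0.0039×134) = 1.26 Ω

1.26 Ω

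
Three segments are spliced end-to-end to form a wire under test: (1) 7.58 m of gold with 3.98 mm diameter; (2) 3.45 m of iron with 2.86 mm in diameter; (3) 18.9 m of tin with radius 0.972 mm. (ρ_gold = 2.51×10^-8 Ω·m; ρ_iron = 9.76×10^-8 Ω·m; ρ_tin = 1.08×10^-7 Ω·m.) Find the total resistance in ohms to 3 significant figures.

Seg 1: A = π(d/2)² = π(1.9900e-03 m)² = 1.244e-05 m²
R_1 = (2.51×10^-8)(7.58)/(1.244e-05) = 0.01529 Ω
Seg 2: A = π(d/2)² = π(1.4300e-03 m)² = 6.424e-06 m²
R_2 = (9.76×10^-8)(3.45)/(6.424e-06) = 0.05241 Ω
Seg 3: A = πr² = π(9.7200e-04 m)² = 2.968e-06 m²
R_3 = (1.08×10^-7)(18.9)/(2.968e-06) = 0.6877 Ω
R_total = R_1 + R_2 + R_3 = 0.755 Ω

0.755 Ω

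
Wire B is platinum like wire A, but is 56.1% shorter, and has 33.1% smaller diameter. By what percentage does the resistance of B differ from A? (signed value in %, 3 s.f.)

-1.91%

R ∝ L/d², so R_B/R_A = (1 − 56.1/100) × (1 − 33.1/100)⁻²
= 0.439 × 2.234 = 0.9809
(R_B − R_A)/R_A = 0.9809 − 1 = -1.91%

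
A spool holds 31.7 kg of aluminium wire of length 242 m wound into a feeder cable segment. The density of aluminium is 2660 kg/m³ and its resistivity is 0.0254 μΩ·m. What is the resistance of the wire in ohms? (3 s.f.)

0.125 Ω

ρ = 0.0254 μΩ·m = 2.54×10^-8 Ω·m
A = m/(density·L) = 31.7/(2660×242) = 4.9245e-05 m²
R = ρL/A = (2.54×10^-8)(242)/(4.9245e-05) = 0.125 Ω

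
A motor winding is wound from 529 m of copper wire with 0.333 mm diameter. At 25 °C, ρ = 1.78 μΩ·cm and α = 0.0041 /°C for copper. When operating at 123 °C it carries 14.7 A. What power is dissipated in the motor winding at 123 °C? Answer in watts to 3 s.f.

32800 W

ρ = 1.78 μΩ·cm = 1.78×10^-8 Ω·m
A = π(d/2)² = π(1.6650e-04 m)² = 8.709e-08 m²
R₍25₎ = ρL/A = (1.78×10^-8)(529)/(8.709e-08) = 108.1 Ω
R₍123₎ = R₍25₎(1 + αΔT) = 108.1 × (1 + 0.0041×98) = 151.6 Ω
P = I²R = (14.7)² × 151.6 = 32800 W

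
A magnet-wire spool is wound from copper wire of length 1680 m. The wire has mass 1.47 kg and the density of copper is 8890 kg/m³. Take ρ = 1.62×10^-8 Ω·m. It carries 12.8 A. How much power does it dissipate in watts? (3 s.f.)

45300 W

A = m/(density·L) = 1.47/(8890×1680) = 9.8425e-08 m²
R = ρL/A = (1.62×10^-8)(1680)/(9.8425e-08) = 276.5 Ω
P = I²R = (12.8)² × 276.5 = 45300 W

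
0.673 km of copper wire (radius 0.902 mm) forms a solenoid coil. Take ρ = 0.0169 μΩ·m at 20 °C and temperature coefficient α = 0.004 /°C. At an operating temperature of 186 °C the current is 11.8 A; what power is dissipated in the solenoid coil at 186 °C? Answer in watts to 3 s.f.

1030 W

ρ = 0.0169 μΩ·m = 1.69×10^-8 Ω·m
A = πr² = π(9.0200e-04 m)² = 2.556e-06 m²
R₍20₎ = ρL/A = (1.69×10^-8)(673)/(2.556e-06) = 4.45 Ω
R₍186₎ = R₍20₎(1 + αΔT) = 4.45 × (1 + 0.004×166) = 7.404 Ω
P = I²R = (11.8)² × 7.404 = 1030 W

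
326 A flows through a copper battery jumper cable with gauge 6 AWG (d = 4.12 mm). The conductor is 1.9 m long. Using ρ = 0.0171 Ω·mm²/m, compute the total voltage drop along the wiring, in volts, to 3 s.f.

ρ = 0.0171 Ω·mm²/m = 1.71×10^-8 Ω·m
A = π(4.12/2 mm)² = π(2.0600e-03 m)² = 1.333e-05 m²
R = ρL/A = (1.71×10^-8)(1.9)/(1.333e-05) = 0.002437 Ω
V = IR = 326 × 0.002437 = 0.794 V

0.794 V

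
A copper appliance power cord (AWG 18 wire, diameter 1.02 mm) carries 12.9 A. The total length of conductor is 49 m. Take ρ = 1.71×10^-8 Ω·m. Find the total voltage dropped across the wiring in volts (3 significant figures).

13.2 V

A = π(1.02/2 mm)² = π(5.1000e-04 m)² = 8.171e-07 m²
R = ρL/A = (1.71×10^-8)(49)/(8.171e-07) = 1.025 Ω
V = IR = 12.9 × 1.025 = 13.2 V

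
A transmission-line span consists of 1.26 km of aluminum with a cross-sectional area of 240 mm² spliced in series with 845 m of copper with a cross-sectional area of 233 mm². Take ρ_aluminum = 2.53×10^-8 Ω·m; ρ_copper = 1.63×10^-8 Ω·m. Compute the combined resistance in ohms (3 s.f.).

0.192 Ω

Segment 1: A = 240 mm² = 2.400e-04 m²
R₁ = ρL/A = (2.53×10^-8)(1260)/(2.400e-04) = 0.1328 Ω
Segment 2: A = 233 mm² = 2.330e-04 m²
R₂ = (1.63×10^-8)(845)/(2.330e-04) = 0.05911 Ω
R = R₁ + R₂ = 0.192 Ω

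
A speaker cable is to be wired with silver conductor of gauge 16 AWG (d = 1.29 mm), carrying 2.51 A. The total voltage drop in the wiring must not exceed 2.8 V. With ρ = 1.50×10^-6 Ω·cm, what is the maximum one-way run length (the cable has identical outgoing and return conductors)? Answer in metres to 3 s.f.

48.6 m

ρ = 1.50×10^-6 Ω·cm = 1.50×10^-8 Ω·m
A = π(1.29/2 mm)² = π(6.4500e-04 m)² = 1.307e-06 m²
L_max = V_max·A/(2·ρI) = (2.8)(1.307e-06)/(2×1.50×10^-8×2.51) = 48.6 m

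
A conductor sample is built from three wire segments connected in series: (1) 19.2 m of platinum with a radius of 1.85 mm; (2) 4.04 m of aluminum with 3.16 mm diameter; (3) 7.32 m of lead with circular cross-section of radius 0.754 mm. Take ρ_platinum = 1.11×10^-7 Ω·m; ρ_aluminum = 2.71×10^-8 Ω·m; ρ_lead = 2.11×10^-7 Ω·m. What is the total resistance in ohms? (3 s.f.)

Seg 1: A = πr² = π(1.8500e-03 m)² = 1.075e-05 m²
R_1 = (1.11×10^-7)(19.2)/(1.075e-05) = 0.1982 Ω
Seg 2: A = π(d/2)² = π(1.5800e-03 m)² = 7.843e-06 m²
R_2 = (2.71×10^-8)(4.04)/(7.843e-06) = 0.01396 Ω
Seg 3: A = πr² = π(7.5400e-04 m)² = 1.786e-06 m²
R_3 = (2.11×10^-7)(7.32)/(1.786e-06) = 0.8648 Ω
R_total = R_1 + R_2 + R_3 = 1.08 Ω

1.08 Ω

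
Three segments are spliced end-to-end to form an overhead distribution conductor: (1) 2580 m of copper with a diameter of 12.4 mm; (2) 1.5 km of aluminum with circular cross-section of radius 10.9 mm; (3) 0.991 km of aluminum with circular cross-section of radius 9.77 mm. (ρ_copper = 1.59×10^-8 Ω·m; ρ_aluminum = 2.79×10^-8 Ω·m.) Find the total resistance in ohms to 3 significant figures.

0.544 Ω

Seg 1: A = π(d/2)² = π(6.2000e-03 m)² = 1.208e-04 m²
R_1 = (1.59×10^-8)(2580)/(1.208e-04) = 0.3397 Ω
Seg 2: A = πr² = π(1.0900e-02 m)² = 3.733e-04 m²
R_2 = (2.79×10^-8)(1500)/(3.733e-04) = 0.1121 Ω
Seg 3: A = πr² = π(9.7700e-03 m)² = 2.999e-04 m²
R_3 = (2.79×10^-8)(991)/(2.999e-04) = 0.0922 Ω
R_total = R_1 + R_2 + R_3 = 0.544 Ω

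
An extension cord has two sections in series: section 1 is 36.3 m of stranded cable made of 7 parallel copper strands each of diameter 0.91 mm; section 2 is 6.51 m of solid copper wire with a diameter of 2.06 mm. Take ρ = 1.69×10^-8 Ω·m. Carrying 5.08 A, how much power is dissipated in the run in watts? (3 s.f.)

4.33 W

Section 1: A_strand = π(4.5500e-04)² = 6.504e-07 m²; R₁ = ρL/(N·A_s) = (1.69×10^-8)(36.3)/(7×6.504e-07) = 0.1347 Ω
Section 2: A = π(d/2)² = π(1.0300e-03 m)² = 3.333e-06 m²
R₂ = (1.69×10^-8)(6.51)/(3.333e-06) = 0.03301 Ω
R = R₁ + R₂ = 0.1678 Ω
P = I²R = (5.08)² × 0.1678 = 4.33 W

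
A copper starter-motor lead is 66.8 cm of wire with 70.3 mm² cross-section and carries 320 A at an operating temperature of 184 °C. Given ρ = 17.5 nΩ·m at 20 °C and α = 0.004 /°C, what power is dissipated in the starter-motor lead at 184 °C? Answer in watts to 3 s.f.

28.2 W

ρ = 17.5 nΩ·m = 1.75×10^-8 Ω·m
A = 70.3 mm² = 7.030e-05 m²
R₍20₎ = ρL/A = (1.75×10^-8)(0.668)/(7.030e-05) = 1.663×10^-4 Ω
R₍184₎ = R₍20₎(1 + αΔT) = 1.663×10^-4 × (1 + 0.004×164) = 2.754×10^-4 Ω
P = I²R = (320)² × 2.754×10^-4 = 28.2 W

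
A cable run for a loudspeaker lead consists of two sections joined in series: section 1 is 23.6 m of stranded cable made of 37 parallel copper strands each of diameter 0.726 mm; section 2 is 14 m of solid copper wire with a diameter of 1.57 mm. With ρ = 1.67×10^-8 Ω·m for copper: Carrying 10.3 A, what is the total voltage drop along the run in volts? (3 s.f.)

1.51 V

Section 1: A_strand = π(3.6300e-04)² = 4.140e-07 m²; R₁ = ρL/(N·A_s) = (1.67×10^-8)(23.6)/(37×4.140e-07) = 0.02573 Ω
Section 2: A = π(d/2)² = π(7.8500e-04 m)² = 1.936e-06 m²
R₂ = (1.67×10^-8)(14)/(1.936e-06) = 0.1208 Ω
R = R₁ + R₂ = 0.1465 Ω
V = IR = 10.3 × 0.1465 = 1.51 V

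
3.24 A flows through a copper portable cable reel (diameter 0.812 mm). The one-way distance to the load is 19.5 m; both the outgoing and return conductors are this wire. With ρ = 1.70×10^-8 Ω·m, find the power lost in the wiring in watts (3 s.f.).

13.4 W

A = π(d/2)² = π(4.0600e-04 m)² = 5.178e-07 m²
Total conductor length (both ways) L = 2 × 19.5 = 39 m
R = ρL/A = (1.70×10^-8)(39)/(5.178e-07) = 1.28 Ω
P = I²R = (3.24)² × 1.28 = 13.4 W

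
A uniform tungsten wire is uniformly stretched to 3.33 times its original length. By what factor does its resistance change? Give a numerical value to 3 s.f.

Volume constant ⇒ A' = A/k with k = 3.33. R' = ρ(kL)/(A/k) = k²R.
Factor = 11.1

11.1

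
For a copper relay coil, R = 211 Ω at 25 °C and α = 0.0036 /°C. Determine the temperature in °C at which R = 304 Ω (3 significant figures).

147 °C

R = R₀(1 + α(T − T₀)) ⇒ T = T₀ + (R/R₀ − 1)/α
T = 25 + (304/211 − 1)/0.0036 = 25 + (0.4408)/0.0036 = 147 °C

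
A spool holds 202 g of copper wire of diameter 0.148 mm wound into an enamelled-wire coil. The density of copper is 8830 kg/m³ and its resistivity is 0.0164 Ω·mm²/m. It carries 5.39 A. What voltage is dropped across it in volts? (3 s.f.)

6830 V

ρ = 0.0164 Ω·mm²/m = 1.64×10^-8 Ω·m
A = π(d/2)² = π(7.4000e-05 m)² = 1.7203e-08 m²
L = m/(density·A) = 0.202/(8830×1.7203e-08) = 1330 m
R = ρL/A = (1.64×10^-8)(1330)/(1.7203e-08) = 1268 Ω
V = IR = 5.39 × 1268 = 6830 V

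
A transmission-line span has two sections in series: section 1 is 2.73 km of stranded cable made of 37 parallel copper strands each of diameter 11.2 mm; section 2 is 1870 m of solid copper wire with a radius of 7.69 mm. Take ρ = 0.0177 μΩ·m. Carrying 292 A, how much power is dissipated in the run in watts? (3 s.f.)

ρ = 0.0177 μΩ·m = 1.77×10^-8 Ω·m
Section 1: A_strand = π(5.6000e-03)² = 9.852e-05 m²; R₁ = ρL/(N·A_s) = (1.77×10^-8)(2730)/(37×9.852e-05) = 0.01326 Ω
Section 2: A = πr² = π(7.6900e-03 m)² = 1.858e-04 m²
R₂ = (1.77×10^-8)(1870)/(1.858e-04) = 0.1782 Ω
R = R₁ + R₂ = 0.1914 Ω
P = I²R = (292)² × 0.1914 = 16300 W

16300 W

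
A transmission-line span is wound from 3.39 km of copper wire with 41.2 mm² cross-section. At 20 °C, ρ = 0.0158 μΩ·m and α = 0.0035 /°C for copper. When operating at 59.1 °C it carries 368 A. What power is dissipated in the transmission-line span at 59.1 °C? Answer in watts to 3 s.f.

ρ = 0.0158 μΩ·m = 1.58×10^-8 Ω·m
A = 41.2 mm² = 4.120e-05 m²
R₍20₎ = ρL/A = (1.58×10^-8)(3390)/(4.120e-05) = 1.3 Ω
R₍59.1₎ = R₍20₎(1 + αΔT) = 1.3 × (1 + 0.0035×39.1) = 1.478 Ω
P = I²R = (368)² × 1.478 = 2.00×10^5 W

2.00×10^5 W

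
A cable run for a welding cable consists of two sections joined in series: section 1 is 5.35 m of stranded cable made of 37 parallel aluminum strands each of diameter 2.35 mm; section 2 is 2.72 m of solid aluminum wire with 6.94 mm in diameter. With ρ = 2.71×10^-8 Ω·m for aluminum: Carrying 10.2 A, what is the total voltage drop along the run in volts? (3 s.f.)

Section 1: A_strand = π(1.1750e-03)² = 4.337e-06 m²; R₁ = ρL/(N·A_s) = (2.71×10^-8)(5.35)/(37×4.337e-06) = 9.034×10^-4 Ω
Section 2: A = π(d/2)² = π(3.4700e-03 m)² = 3.783e-05 m²
R₂ = (2.71×10^-8)(2.72)/(3.783e-05) = 0.001949 Ω
R = R₁ + R₂ = 0.002852 Ω
V = IR = 10.2 × 0.002852 = 0.0291 V

0.0291 V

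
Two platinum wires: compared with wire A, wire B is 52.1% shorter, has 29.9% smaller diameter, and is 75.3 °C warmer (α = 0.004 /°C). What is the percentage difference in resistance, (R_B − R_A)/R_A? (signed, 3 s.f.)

R ∝ ρL/d² with ρ ∝ (1+αΔT), so R_B/R_A = (1 − 52.1/100) × (1 − 29.9/100)⁻² × (1 + 0.004×75.3)
= 0.479 × 2.035 × 1.301 = 1.268
(R_B − R_A)/R_A = 1.268 − 1 = 26.8%

26.8%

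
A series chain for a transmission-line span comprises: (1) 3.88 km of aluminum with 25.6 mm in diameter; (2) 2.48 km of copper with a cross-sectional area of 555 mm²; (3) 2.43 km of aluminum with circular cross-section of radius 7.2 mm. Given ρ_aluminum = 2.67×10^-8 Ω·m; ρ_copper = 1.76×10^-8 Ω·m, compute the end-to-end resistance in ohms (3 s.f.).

Seg 1: A = π(d/2)² = π(1.2800e-02 m)² = 5.147e-04 m²
R_1 = (2.67×10^-8)(3880)/(5.147e-04) = 0.2013 Ω
Seg 2: A = 555 mm² = 5.550e-04 m²
R_2 = (1.76×10^-8)(2480)/(5.550e-04) = 0.07865 Ω
Seg 3: A = πr² = π(7.2000e-03 m)² = 1.629e-04 m²
R_3 = (2.67×10^-8)(2430)/(1.629e-04) = 0.3984 Ω
R_total = R_1 + R_2 + R_3 = 0.678 Ω

0.678 Ω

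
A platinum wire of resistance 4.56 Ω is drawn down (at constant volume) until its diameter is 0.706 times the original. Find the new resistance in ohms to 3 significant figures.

18.4 Ω

Volume constant ⇒ L' = L/r² with r = 0.706. R' = ρL'/A' = ρ(L/r²)/(πr²d₀²/4) = R/r⁴.
R' = 4.025 × 4.56 = 18.4 Ω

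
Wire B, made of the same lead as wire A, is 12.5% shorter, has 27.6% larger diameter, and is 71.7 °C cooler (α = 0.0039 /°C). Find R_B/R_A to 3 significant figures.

0.387

R ∝ ρL/d² with ρ ∝ (1+αΔT), so R_B/R_A = (1 − 12.5/100) × (1 + 27.6/100)⁻² × (1 − 0.0039×71.7)
= 0.875 × 0.6142 × 0.7204 = 0.387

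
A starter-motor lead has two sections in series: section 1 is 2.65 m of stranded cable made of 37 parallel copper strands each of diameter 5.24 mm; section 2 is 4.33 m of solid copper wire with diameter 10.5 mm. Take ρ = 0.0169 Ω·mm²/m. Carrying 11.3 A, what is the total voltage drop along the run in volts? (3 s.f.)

0.0102 V

ρ = 0.0169 Ω·mm²/m = 1.69×10^-8 Ω·m
Section 1: A_strand = π(2.6200e-03)² = 2.157e-05 m²; R₁ = ρL/(N·A_s) = (1.69×10^-8)(2.65)/(37×2.157e-05) = 5.613×10^-5 Ω
Section 2: A = π(d/2)² = π(5.2500e-03 m)² = 8.659e-05 m²
R₂ = (1.69×10^-8)(4.33)/(8.659e-05) = 8.451×10^-4 Ω
R = R₁ + R₂ = 9.012×10^-4 Ω
V = IR = 11.3 × 9.012×10^-4 = 0.0102 V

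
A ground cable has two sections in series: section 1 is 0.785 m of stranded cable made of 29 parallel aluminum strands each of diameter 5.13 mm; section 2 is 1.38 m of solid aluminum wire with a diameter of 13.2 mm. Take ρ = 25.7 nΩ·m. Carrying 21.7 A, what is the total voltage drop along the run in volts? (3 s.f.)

0.00635 V

ρ = 25.7 nΩ·m = 2.57×10^-8 Ω·m
Section 1: A_strand = π(2.5650e-03)² = 2.067e-05 m²; R₁ = ρL/(N·A_s) = (2.57×10^-8)(0.785)/(29×2.067e-05) = 3.366×10^-5 Ω
Section 2: A = π(d/2)² = π(6.6000e-03 m)² = 1.368e-04 m²
R₂ = (2.57×10^-8)(1.38)/(1.368e-04) = 2.592×10^-4 Ω
R = R₁ + R₂ = 2.928×10^-4 Ω
V = IR = 21.7 × 2.928×10^-4 = 0.00635 V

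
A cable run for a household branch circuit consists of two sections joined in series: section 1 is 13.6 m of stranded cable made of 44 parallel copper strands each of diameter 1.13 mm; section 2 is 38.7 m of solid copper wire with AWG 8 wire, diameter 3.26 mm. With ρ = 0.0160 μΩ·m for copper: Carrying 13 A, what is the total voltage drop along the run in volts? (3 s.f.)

1.03 V

ρ = 0.0160 μΩ·m = 1.60×10^-8 Ω·m
Section 1: A_strand = π(5.6500e-04)² = 1.003e-06 m²; R₁ = ρL/(N·A_s) = (1.60×10^-8)(13.6)/(44×1.003e-06) = 0.004931 Ω
Section 2: A = π(3.26/2 mm)² = π(1.6300e-03 m)² = 8.347e-06 m²
R₂ = (1.60×10^-8)(38.7)/(8.347e-06) = 0.07418 Ω
R = R₁ + R₂ = 0.07911 Ω
V = IR = 13 × 0.07911 = 1.03 V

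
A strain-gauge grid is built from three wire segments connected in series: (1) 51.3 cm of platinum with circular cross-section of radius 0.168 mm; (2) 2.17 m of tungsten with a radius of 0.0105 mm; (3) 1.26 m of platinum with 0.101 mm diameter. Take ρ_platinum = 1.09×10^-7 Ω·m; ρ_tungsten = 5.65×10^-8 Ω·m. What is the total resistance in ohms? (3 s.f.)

Seg 1: A = πr² = π(1.6800e-04 m)² = 8.867e-08 m²
R_1 = (1.09×10^-7)(0.513)/(8.867e-08) = 0.6306 Ω
Seg 2: A = πr² = π(1.0500e-05 m)² = 3.464e-10 m²
R_2 = (5.65×10^-8)(2.17)/(3.464e-10) = 354 Ω
Seg 3: A = π(d/2)² = π(5.0500e-05 m)² = 8.012e-09 m²
R_3 = (1.09×10^-7)(1.26)/(8.012e-09) = 17.14 Ω
R_total = R_1 + R_2 + R_3 = 372 Ω

372 Ω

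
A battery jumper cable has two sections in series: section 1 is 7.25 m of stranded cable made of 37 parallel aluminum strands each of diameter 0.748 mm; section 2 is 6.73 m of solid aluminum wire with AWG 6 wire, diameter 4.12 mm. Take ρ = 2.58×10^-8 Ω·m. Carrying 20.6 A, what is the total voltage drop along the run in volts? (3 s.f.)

0.505 V

Section 1: A_strand = π(3.7400e-04)² = 4.394e-07 m²; R₁ = ρL/(N·A_s) = (2.58×10^-8)(7.25)/(37×4.394e-07) = 0.0115 Ω
Section 2: A = π(4.12/2 mm)² = π(2.0600e-03 m)² = 1.333e-05 m²
R₂ = (2.58×10^-8)(6.73)/(1.333e-05) = 0.01302 Ω
R = R₁ + R₂ = 0.02453 Ω
V = IR = 20.6 × 0.02453 = 0.505 V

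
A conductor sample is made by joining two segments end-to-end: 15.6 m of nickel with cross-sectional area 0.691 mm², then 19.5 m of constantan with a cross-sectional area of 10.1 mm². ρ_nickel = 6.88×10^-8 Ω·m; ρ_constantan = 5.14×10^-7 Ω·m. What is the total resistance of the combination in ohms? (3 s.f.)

Segment 1: A = 0.691 mm² = 6.910e-07 m²
R₁ = ρL/A = (6.88×10^-8)(15.6)/(6.910e-07) = 1.553 Ω
Segment 2: A = 10.1 mm² = 1.010e-05 m²
R₂ = (5.14×10^-7)(19.5)/(1.010e-05) = 0.9924 Ω
R = R₁ + R₂ = 2.55 Ω

2.55 Ω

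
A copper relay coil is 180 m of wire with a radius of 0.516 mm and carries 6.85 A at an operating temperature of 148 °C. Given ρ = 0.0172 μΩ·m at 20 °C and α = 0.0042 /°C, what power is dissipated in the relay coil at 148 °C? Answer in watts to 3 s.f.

ρ = 0.0172 μΩ·m = 1.72×10^-8 Ω·m
A = πr² = π(5.1600e-04 m)² = 8.365e-07 m²
R₍20₎ = ρL/A = (1.72×10^-8)(180)/(8.365e-07) = 3.701 Ω
R₍148₎ = R₍20₎(1 + αΔT) = 3.701 × (1 + 0.0042×128) = 5.691 Ω
P = I²R = (6.85)² × 5.691 = 267 W

267 W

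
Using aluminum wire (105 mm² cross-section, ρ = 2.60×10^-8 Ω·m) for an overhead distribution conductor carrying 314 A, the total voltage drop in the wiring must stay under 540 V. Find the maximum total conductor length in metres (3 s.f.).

6950 m

A = 105 mm² = 1.050e-04 m²
L_max = V_max·A/(1·ρI) = (540)(1.050e-04)/(2.60×10^-8×314) = 6950 m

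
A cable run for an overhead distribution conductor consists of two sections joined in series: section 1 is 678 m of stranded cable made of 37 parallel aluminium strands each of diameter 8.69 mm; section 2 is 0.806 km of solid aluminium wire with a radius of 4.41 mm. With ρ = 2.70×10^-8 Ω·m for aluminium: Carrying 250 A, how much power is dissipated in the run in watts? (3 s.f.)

Section 1: A_strand = π(4.3450e-03)² = 5.931e-05 m²; R₁ = ρL/(N·A_s) = (2.70×10^-8)(678)/(37×5.931e-05) = 0.008342 Ω
Section 2: A = πr² = π(4.4100e-03 m)² = 6.110e-05 m²
R₂ = (2.70×10^-8)(806)/(6.110e-05) = 0.3562 Ω
R = R₁ + R₂ = 0.3645 Ω
P = I²R = (250)² × 0.3645 = 22800 W

22800 W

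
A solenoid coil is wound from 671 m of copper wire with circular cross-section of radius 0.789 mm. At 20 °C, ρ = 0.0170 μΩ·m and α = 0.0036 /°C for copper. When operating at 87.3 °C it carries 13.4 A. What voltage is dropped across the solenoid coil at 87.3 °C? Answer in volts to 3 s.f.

ρ = 0.0170 μΩ·m = 1.70×10^-8 Ω·m
A = πr² = π(7.8900e-04 m)² = 1.956e-06 m²
R₍20₎ = ρL/A = (1.70×10^-8)(671)/(1.956e-06) = 5.833 Ω
R₍87.3₎ = R₍20₎(1 + αΔT) = 5.833 × (1 + 0.0036×67.3) = 7.246 Ω
V = IR = 13.4 × 7.246 = 97.1 V

97.1 V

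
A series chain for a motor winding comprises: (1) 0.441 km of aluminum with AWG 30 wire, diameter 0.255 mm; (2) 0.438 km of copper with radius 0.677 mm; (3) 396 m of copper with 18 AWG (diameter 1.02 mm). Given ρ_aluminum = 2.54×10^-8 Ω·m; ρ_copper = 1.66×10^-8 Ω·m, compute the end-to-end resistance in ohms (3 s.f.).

232 Ω

Seg 1: A = π(0.255/2 mm)² = π(1.2750e-04 m)² = 5.107e-08 m²
R_1 = (2.54×10^-8)(441)/(5.107e-08) = 219.3 Ω
Seg 2: A = πr² = π(6.7700e-04 m)² = 1.440e-06 m²
R_2 = (1.66×10^-8)(438)/(1.440e-06) = 5.05 Ω
Seg 3: A = π(1.02/2 mm)² = π(5.1000e-04 m)² = 8.171e-07 m²
R_3 = (1.66×10^-8)(396)/(8.171e-07) = 8.045 Ω
R_total = R_1 + R_2 + R_3 = 232 Ω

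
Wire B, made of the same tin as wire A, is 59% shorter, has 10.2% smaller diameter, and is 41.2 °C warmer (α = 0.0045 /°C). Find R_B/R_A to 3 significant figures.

R ∝ ρL/d² with ρ ∝ (1+αΔT), so R_B/R_A = (1 − 59/100) × (1 − 10.2/100)⁻² × (1 + 0.0045×41.2)
= 0.41 × 1.24 × 1.185 = 0.603

0.603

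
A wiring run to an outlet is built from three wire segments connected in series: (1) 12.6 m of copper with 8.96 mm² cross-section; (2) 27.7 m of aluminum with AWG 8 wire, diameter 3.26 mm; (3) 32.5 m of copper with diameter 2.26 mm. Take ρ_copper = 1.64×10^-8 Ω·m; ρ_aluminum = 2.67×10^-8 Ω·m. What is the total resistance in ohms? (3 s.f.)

0.245 Ω

Seg 1: A = 8.96 mm² = 8.960e-06 m²
R_1 = (1.64×10^-8)(12.6)/(8.960e-06) = 0.02306 Ω
Seg 2: A = π(3.26/2 mm)² = π(1.6300e-03 m)² = 8.347e-06 m²
R_2 = (2.67×10^-8)(27.7)/(8.347e-06) = 0.08861 Ω
Seg 3: A = π(d/2)² = π(1.1300e-03 m)² = 4.011e-06 m²
R_3 = (1.64×10^-8)(32.5)/(4.011e-06) = 0.1329 Ω
R_total = R_1 + R_2 + R_3 = 0.245 Ω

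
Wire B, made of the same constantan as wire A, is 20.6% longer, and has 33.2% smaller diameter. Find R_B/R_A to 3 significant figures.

R ∝ L/d², so R_B/R_A = (1 + 20.6/100) × (1 − 33.2/100)⁻²
= 1.206 × 2.241 = 2.70

2.70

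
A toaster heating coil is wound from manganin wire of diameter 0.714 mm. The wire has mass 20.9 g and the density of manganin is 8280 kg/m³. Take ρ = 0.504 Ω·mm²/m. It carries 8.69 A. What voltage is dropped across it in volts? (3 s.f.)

ρ = 0.504 Ω·mm²/m = 5.04×10^-7 Ω·m
A = π(d/2)² = π(3.5700e-04 m)² = 4.0039e-07 m²
L = m/(density·A) = 0.0209/(8280×4.0039e-07) = 6.304 m
R = ρL/A = (5.04×10^-7)(6.304)/(4.0039e-07) = 7.935 Ω
V = IR = 8.69 × 7.935 = 69.0 V

69.0 V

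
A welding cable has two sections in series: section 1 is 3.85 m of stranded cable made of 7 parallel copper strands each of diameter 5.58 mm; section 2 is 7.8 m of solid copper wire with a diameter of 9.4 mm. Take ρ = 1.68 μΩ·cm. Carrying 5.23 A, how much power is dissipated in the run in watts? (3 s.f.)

ρ = 1.68 μΩ·cm = 1.68×10^-8 Ω·m
Section 1: A_strand = π(2.7900e-03)² = 2.445e-05 m²; R₁ = ρL/(N·A_s) = (1.68×10^-8)(3.85)/(7×2.445e-05) = 3.778×10^-4 Ω
Section 2: A = π(d/2)² = π(4.7000e-03 m)² = 6.940e-05 m²
R₂ = (1.68×10^-8)(7.8)/(6.940e-05) = 0.001888 Ω
R = R₁ + R₂ = 0.002266 Ω
P = I²R = (5.23)² × 0.002266 = 0.0620 W

0.0620 W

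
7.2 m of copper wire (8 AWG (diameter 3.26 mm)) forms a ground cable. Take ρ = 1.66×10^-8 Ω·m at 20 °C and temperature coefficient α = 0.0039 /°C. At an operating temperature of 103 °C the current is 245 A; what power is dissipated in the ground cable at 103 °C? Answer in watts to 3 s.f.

A = π(3.26/2 mm)² = π(1.6300e-03 m)² = 8.347e-06 m²
R₍20₎ = ρL/A = (1.66×10^-8)(7.2)/(8.347e-06) = 0.01432 Ω
R₍103₎ = R₍20₎(1 + αΔT) = 0.01432 × (1 + 0.0039×83) = 0.01895 Ω
P = I²R = (245)² × 0.01895 = 1140 W

1140 W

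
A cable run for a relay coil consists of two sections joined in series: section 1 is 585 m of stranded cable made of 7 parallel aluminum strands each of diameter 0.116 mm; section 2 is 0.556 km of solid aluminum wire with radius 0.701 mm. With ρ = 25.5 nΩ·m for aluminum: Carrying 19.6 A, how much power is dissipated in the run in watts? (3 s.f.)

81000 W

ρ = 25.5 nΩ·m = 2.55×10^-8 Ω·m
Section 1: A_strand = π(5.8000e-05)² = 1.057e-08 m²; R₁ = ρL/(N·A_s) = (2.55×10^-8)(585)/(7×1.057e-08) = 201.6 Ω
Section 2: A = πr² = π(7.0100e-04 m)² = 1.544e-06 m²
R₂ = (2.55×10^-8)(556)/(1.544e-06) = 9.184 Ω
R = R₁ + R₂ = 210.8 Ω
P = I²R = (19.6)² × 210.8 = 81000 W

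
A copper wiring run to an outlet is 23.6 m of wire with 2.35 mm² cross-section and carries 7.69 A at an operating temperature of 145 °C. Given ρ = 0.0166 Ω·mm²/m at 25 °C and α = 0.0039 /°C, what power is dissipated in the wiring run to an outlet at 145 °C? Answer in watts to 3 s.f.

14.5 W

ρ = 0.0166 Ω·mm²/m = 1.66×10^-8 Ω·m
A = 2.35 mm² = 2.350e-06 m²
R₍25₎ = ρL/A = (1.66×10^-8)(23.6)/(2.350e-06) = 0.1667 Ω
R₍145₎ = R₍25₎(1 + αΔT) = 0.1667 × (1 + 0.0039×120) = 0.2447 Ω
P = I²R = (7.69)² × 0.2447 = 14.5 W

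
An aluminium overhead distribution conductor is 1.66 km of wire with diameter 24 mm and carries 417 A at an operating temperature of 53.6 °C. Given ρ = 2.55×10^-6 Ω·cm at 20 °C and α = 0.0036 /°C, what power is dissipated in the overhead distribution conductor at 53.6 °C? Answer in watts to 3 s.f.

ρ = 2.55×10^-6 Ω·cm = 2.55×10^-8 Ω·m
A = π(d/2)² = π(1.2000e-02 m)² = 4.524e-04 m²
R₍20₎ = ρL/A = (2.55×10^-8)(1660)/(4.524e-04) = 0.09357 Ω
R₍53.6₎ = R₍20₎(1 + αΔT) = 0.09357 × (1 + 0.0036×33.6) = 0.1049 Ω
P = I²R = (417)² × 0.1049 = 18200 W

18200 W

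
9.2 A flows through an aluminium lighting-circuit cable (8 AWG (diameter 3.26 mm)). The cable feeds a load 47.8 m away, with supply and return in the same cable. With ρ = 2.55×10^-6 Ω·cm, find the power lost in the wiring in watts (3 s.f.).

ρ = 2.55×10^-6 Ω·cm = 2.55×10^-8 Ω·m
A = π(3.26/2 mm)² = π(1.6300e-03 m)² = 8.347e-06 m²
Total conductor length (both ways) L = 2 × 47.8 = 95.6 m
R = ρL/A = (2.55×10^-8)(95.6)/(8.347e-06) = 0.2921 Ω
P = I²R = (9.2)² × 0.2921 = 24.7 W

24.7 W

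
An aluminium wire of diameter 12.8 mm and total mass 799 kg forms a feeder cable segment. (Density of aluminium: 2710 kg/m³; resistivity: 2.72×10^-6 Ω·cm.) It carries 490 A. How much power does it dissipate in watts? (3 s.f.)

1.16×10^5 W

ρ = 2.72×10^-6 Ω·cm = 2.72×10^-8 Ω·m
A = π(d/2)² = π(6.4000e-03 m)² = 1.2868e-04 m²
L = m/(density·A) = 799/(2710×1.2868e-04) = 2291 m
R = ρL/A = (2.72×10^-8)(2291)/(1.2868e-04) = 0.4843 Ω
P = I²R = (490)² × 0.4843 = 1.16×10^5 W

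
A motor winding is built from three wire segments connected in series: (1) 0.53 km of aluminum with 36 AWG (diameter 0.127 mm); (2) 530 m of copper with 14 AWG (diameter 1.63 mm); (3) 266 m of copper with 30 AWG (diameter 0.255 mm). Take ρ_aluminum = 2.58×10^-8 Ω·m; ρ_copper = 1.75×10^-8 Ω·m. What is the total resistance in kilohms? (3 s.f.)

Seg 1: A = π(0.127/2 mm)² = π(6.3500e-05 m)² = 1.267e-08 m²
R_1 = (2.58×10^-8)(530)/(1.267e-08) = 1079 Ω
Seg 2: A = π(1.63/2 mm)² = π(8.1500e-04 m)² = 2.087e-06 m²
R_2 = (1.75×10^-8)(530)/(2.087e-06) = 4.445 Ω
Seg 3: A = π(0.255/2 mm)² = π(1.2750e-04 m)² = 5.107e-08 m²
R_3 = (1.75×10^-8)(266)/(5.107e-08) = 91.15 Ω
R_total = R_1 + R_2 + R_3 = 1.18 kΩ

1.18 kΩ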